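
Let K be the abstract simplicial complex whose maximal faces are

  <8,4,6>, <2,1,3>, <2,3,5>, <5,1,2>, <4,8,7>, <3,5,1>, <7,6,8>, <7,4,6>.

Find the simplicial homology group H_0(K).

We work with the vertex ordering 1 < 2 < 3 < 4 < 5 < 6 < 7 < 8. The simplices of K, each written with vertices in increasing order, are:

  0-simplices (8): [1], [2], [3], [4], [5], [6], [7], [8]
  1-simplices (12): [1,2], [1,3], [1,5], [2,3], [2,5], [3,5], [4,6], [4,7], [4,8], [6,7], [6,8], [7,8]
  2-simplices (8): [1,2,3], [1,2,5], [1,3,5], [2,3,5], [4,6,7], [4,6,8], [4,7,8], [6,7,8]

Hence C_0 ≅ Z^8, C_1 ≅ Z^12, C_2 ≅ Z^8.

The boundary map ∂_1: C_1 → C_0 sends each edge [p,q] (with p < q) to q − p. For instance
  ∂[1,5] = [5] − [1].
The 8×12 boundary matrix has rank 6 and Smith normal form diag(1,1,1,1,1,1).

The boundary map ∂_2: C_2 → C_1 acts by ∂[p,q,r] = [q,r] − [p,r] + [p,q]. For instance
  ∂[4,7,8] = [7,8] − [4,8] + [4,7],
  ∂[1,3,5] = [3,5] − [1,5] + [1,3].
As a 12×8 matrix over Z this has rank 6, with invariant factors (1,1,1,1,1,1).

From H_k ≅ ker(∂_k) / im(∂_{k+1}) we obtain:

  H_0: rank C_0 − rank ∂_1 = 8 − 6 = 2, and the invariant factors of ∂_1 are all 1, so H_0 = Z^2.

H_0 ≅ Z^2.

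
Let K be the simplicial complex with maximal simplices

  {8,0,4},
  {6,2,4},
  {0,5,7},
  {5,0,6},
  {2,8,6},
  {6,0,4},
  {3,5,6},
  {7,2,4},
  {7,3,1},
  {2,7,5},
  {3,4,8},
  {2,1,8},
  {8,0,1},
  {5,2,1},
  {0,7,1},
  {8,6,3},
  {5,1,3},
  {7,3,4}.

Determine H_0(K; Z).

H_0 ≅ Z.

We work with the vertex ordering 0 < 1 < 2 < 3 < 4 < 5 < 6 < 7 < 8. The simplices of K, each written with vertices in increasing order, are:

  0-simplices (9): [0], [1], [2], [3], [4], [5], [6], [7], [8]
  1-simplices (27): (27 of them)
  2-simplices (18): [0,1,7], [0,1,8], [0,4,6], [0,4,8], [0,5,6], [0,5,7], [1,2,5], [1,2,8], [1,3,5], [1,3,7], [2,4,6], [2,4,7], [2,5,7], [2,6,8], [3,4,7], [3,4,8], [3,5,6], [3,6,8]

Hence C_0 ≅ Z^9, C_1 ≅ Z^27, C_2 ≅ Z^18.

Boundary ∂_1: C_1 → C_0 sends each edge [p,q] (with p < q) to q − p. For instance
  ∂[5,7] = [7] − [5].
As a 9×27 matrix over Z this has rank 8, with invariant factors (1,1,1,1,1,1,1,1).

∂_2: C_2 → C_1 maps a triangle to the signed sum of its edges. For instance
  ∂[1,3,5] = [3,5] − [1,5] + [1,3],
  ∂[0,5,7] = [5,7] − [0,7] + [0,5].
This gives a 27×18 integer matrix of rank 18; reducing to Smith normal form yields diagonal entries (1,1,1,1,1,1,1,1,1,1,1,1,1,1,1,1,1,2).

Reading off H_k = ker ∂_k / im ∂_{k+1}:

  H_0: rank C_0 − rank ∂_1 = 9 − 8 = 1, and the invariant factors of ∂_1 are all 1, so H_0 ≅ Z.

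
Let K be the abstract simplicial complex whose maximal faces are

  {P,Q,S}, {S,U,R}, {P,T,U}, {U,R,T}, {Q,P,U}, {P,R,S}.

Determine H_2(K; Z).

H_2 = 0.

Take the total order P < Q < R < S < T < U on the vertex set. Then K (dimension 2) consists of the simplices:

  0-simplices (6): P, Q, R, S, T, U
  1-simplices (12): PQ, PR, PS, PT, PU, QS, QU, RS, RT, RU, SU, TU
  2-simplices (6): PQS, PQU, PRS, PTU, RSU, RTU

so the chain groups are C_0 ≅ Z^6, C_1 ≅ Z^12, C_2 ≅ Z^6.

∂_1: C_1 → C_0 sends each edge [p,q] (with p < q) to q − p. For instance
  ∂RS = S − R.
The resulting 6×12 matrix has rank 5, and its Smith normal form has invariant factors (1,1,1,1,1).

∂_2: C_2 → C_1 acts by ∂[p,q,r] = [q,r] − [p,r] + [p,q]. For instance
  ∂PRS = RS − PS + PR,
  ∂PQU = QU − PU + PQ.
The resulting 12×6 matrix has rank 6, and its Smith normal form has invariant factors (1,1,1,1,1,1).

Now H_k = ker ∂_k / im ∂_{k+1}, so:

  H_2: rank ker ∂_2 − rank ∂_3 = (6 − 6) − 0 = 0, and there is no ∂_3, so H_2 ≅ 0.

(K is a triangulation of the cylinder S^1 x I.)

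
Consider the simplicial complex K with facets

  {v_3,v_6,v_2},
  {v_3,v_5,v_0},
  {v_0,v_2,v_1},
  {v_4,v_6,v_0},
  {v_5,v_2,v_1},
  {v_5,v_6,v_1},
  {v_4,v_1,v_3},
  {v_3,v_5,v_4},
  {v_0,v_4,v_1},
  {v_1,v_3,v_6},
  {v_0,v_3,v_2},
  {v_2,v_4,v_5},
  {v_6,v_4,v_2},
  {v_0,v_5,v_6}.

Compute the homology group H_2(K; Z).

H_2 = Z.

Take the total order v_0 < v_1 < v_2 < v_3 < v_4 < v_5 < v_6 on the vertex set. Then K (dimension 2) consists of the simplices:

  0-simplices (7): [v_0], [v_1], [v_2], [v_3], [v_4], [v_5], [v_6]
  1-simplices (21): (21 of them)
  2-simplices (14): (14 of them)

Hence C_0 ≅ Z^7, C_1 ≅ Z^21, C_2 ≅ Z^14.

∂_1: C_1 → C_0 is given by ∂[p,q] = [q] − [p].
The resulting 7×21 matrix has rank 6, and its Smith normal form has invariant factors (1,1,1,1,1,1).

Boundary ∂_2: C_2 → C_1 acts by ∂[p,q,r] = [q,r] − [p,r] + [p,q]. For instance
  ∂[v_1,v_5,v_6] = [v_5,v_6] − [v_1,v_6] + [v_1,v_5],
  ∂[v_0,v_5,v_6] = [v_5,v_6] − [v_0,v_6] + [v_0,v_5].
This gives a 21×14 integer matrix of rank 13; reducing to Smith normal form yields diagonal entries (1,1,1,1,1,1,1,1,1,1,1,1,1).

Computing H_k = (kernel of ∂_k) / (image of ∂_{k+1}):

  H_2: rank ker ∂_2 − rank ∂_3 = (14 − 13) − 0 = 1, and there is no ∂_3, so H_2 ≅ Z.

(K is a triangulation of the torus T^2.)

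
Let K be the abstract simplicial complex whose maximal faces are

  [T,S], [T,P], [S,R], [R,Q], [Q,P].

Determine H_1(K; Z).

H_1 ≅ Z.

We work with the vertex ordering P < Q < R < S < T. The simplices of K, each written with vertices in increasing order, are:

  0-simplices (5): P, Q, R, S, T
  1-simplices (5): PQ, PT, QR, RS, ST

Hence C_0 ≅ Z^5, C_1 ≅ Z^5.

∂_1: C_1 → C_0 maps an edge to its endpoints' difference, ∂[p,q] = q − p. For instance
  ∂ST = T − S.
The resulting 5×5 matrix has rank 4, and its Smith normal form has invariant factors (1,1,1,1).

From H_k ≅ ker(∂_k) / im(∂_{k+1}) we obtain:

  H_1: rank ker ∂_1 − rank ∂_2 = (5 − 4) − 0 = 1, and there is no ∂_2, so H_1 ≅ Z.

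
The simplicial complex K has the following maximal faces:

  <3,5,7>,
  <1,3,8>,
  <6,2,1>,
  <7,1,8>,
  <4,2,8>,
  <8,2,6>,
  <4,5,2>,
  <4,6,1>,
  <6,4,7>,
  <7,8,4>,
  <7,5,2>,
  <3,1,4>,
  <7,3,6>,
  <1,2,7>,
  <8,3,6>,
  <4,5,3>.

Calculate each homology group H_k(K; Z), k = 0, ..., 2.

K has 8 vertices, 24 edges, 16 triangles.
rank ∂_0 = 0, rank ∂_1 = 7 ⇒ b_0 = 8 − 0 − 7 = 1; all invariant factors of ∂_1 are 1 so no torsion. So H_0 = Z.
rank ∂_1 = 7, rank ∂_2 = 15 ⇒ b_1 = 24 − 7 − 15 = 2; all invariant factors of ∂_2 are 1 so no torsion. So H_1 = Z^2.
rank ∂_2 = 15, rank ∂_3 = 0 ⇒ b_2 = 16 − 15 − 0 = 1. So H_2 = Z.

H_0 = Z,  H_1 = Z^2,  H_2 = Z.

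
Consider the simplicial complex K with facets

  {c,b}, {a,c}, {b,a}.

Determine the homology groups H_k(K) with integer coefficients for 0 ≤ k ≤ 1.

H_0 = Z,  H_1 = Z.

We work with the vertex ordering a < b < c. The simplices of K, each written with vertices in increasing order, are:

  0-simplices (3): a, b, c
  1-simplices (3): ab, ac, bc

so the chain groups are C_0 ≅ Z^3, C_1 ≅ Z^3.

Boundary ∂_1: C_1 → C_0 sends each edge [p,q] (with p < q) to q − p. For instance
  ∂bc = c − b.
As a 3×3 matrix over Z this has rank 2, with invariant factors (1,1).

Reading off H_k = ker ∂_k / im ∂_{k+1}:

  H_0: rank C_0 − rank ∂_1 = 3 − 2 = 1, and the invariant factors of ∂_1 are all 1, so H_0 ≅ Z.
  H_1: rank ker ∂_1 − rank ∂_2 = (3 − 2) − 0 = 1, and there is no ∂_2, so H_1 ≅ Z.

(K is a triangulation of the circle S^1.)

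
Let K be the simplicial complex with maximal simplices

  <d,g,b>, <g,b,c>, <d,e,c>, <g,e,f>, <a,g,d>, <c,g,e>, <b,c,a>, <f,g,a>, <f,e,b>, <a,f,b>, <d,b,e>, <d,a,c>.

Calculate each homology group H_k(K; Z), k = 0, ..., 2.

Take the total order a < b < c < d < e < f < g on the vertex set. Then K (dimension 2) consists of the simplices:

  0-simplices (7): a, b, c, d, e, f, g
  1-simplices (18): ab, ac, ad, af, ag, bc, bd, be, bf, bg, cd, ce, cg, de, dg, ef, eg, fg
  2-simplices (12): abc, abf, acd, adg, afg, bcg, bde, bdg, bef, cde, ceg, efg

giving chain groups C_0 ≅ Z^7, C_1 ≅ Z^18, C_2 ≅ Z^12.

Boundary ∂_1: C_1 → C_0 maps an edge to its endpoints' difference, ∂[p,q] = q − p.
As a 7×18 matrix over Z this has rank 6, with invariant factors (1,1,1,1,1,1).

The boundary map ∂_2: C_2 → C_1 acts by ∂[p,q,r] = [q,r] − [p,r] + [p,q]. For instance
  ∂adg = dg − ag + ad,
  ∂acd = cd − ad + ac.
This gives a 18×12 integer matrix of rank 12; reducing to Smith normal form yields diagonal entries (1,1,1,1,1,1,1,1,1,1,1,2).

Reading off H_k = ker ∂_k / im ∂_{k+1}:

  H_0: rank C_0 − rank ∂_1 = 7 − 6 = 1, and the invariant factors of ∂_1 are all 1, so H_0 ≅ Z.
  H_1: rank ker ∂_1 − rank ∂_2 = (18 − 6) − 12 = 0, and ∂_2 has invariant factor 2 > 1, so H_1 ≅ Z/2Z.
  H_2: rank ker ∂_2 − rank ∂_3 = (12 − 12) − 0 = 0, and there is no ∂_3, so H_2 ≅ 0.

As a check, the Euler characteristic is 7 − 18 + 12 = 1, which agrees with 1 − 0 + 0 = 1.

H_0 = Z,  H_1 = Z/2Z,  H_2 = 0.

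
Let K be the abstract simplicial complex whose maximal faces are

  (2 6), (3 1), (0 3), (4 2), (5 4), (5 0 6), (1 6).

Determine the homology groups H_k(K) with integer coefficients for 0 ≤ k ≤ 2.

H_0 ≅ Z,  H_1 ≅ Z^2,  H_2 = 0.

Order the vertices as 0 < 1 < 2 < 3 < 4 < 5 < 6. Listing each simplex with vertices in this order, K has dimension 2 with simplices:

  0-simplices (7): [0], [1], [2], [3], [4], [5], [6]
  1-simplices (9): [0,3], [0,5], [0,6], [1,3], [1,6], [2,4], [2,6], [4,5], [5,6]
  2-simplices (1): [0,5,6]

Hence C_0 ≅ Z^7, C_1 ≅ Z^9, C_2 ≅ Z^1.

The boundary map ∂_1: C_1 → C_0 is given by ∂[p,q] = [q] − [p]. For instance
  ∂[1,6] = [6] − [1].
The 7×9 boundary matrix has rank 6 and Smith normal form diag(1,1,1,1,1,1).

The boundary map ∂_2: C_2 → C_1 acts by ∂[p,q,r] = [q,r] − [p,r] + [p,q]. For instance
  ∂[0,5,6] = [5,6] − [0,6] + [0,5].
This gives a 9×1 integer matrix of rank 1; reducing to Smith normal form yields diagonal entries (1).

Now H_k = ker ∂_k / im ∂_{k+1}, so:

  H_0: rank C_0 − rank ∂_1 = 7 − 6 = 1, and the invariant factors of ∂_1 are all 1, so H_0 = Z.
  H_1: rank ker ∂_1 − rank ∂_2 = (9 − 6) − 1 = 2, and the invariant factors of ∂_2 are all 1, so H_1 = Z^2.
  H_2: rank ker ∂_2 − rank ∂_3 = (1 − 1) − 0 = 0, and there is no ∂_3, so H_2 = 0.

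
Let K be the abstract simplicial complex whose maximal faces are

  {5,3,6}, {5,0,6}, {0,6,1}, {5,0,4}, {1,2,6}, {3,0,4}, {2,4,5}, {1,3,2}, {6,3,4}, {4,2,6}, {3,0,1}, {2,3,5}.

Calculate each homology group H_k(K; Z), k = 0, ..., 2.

Fix the vertex order 0 < 1 < 2 < 3 < 4 < 5 < 6 and write every simplex with vertices in increasing order. Then dim K = 2 and the simplices of K are:

  0-simplices (7): [0], [1], [2], [3], [4], [5], [6]
  1-simplices (18): [0,1], [0,3], [0,4], [0,5], [0,6], [1,2], [1,3], [1,6], [2,3], [2,4], [2,5], [2,6], [3,4], [3,5], [3,6], [4,5], [4,6], [5,6]
  2-simplices (12): [0,1,3], [0,1,6], [0,3,4], [0,4,5], [0,5,6], [1,2,3], [1,2,6], [2,3,5], [2,4,5], [2,4,6], [3,4,6], [3,5,6]

giving chain groups C_0 ≅ Z^7, C_1 ≅ Z^18, C_2 ≅ Z^12.

The boundary map ∂_1: C_1 → C_0 sends each edge [p,q] (with p < q) to q − p. For instance
  ∂[2,6] = [6] − [2].
The 7×18 boundary matrix has rank 6 and Smith normal form diag(1,1,1,1,1,1).

∂_2: C_2 → C_1 maps a triangle to the signed sum of its edges. For instance
  ∂[0,3,4] = [3,4] − [0,4] + [0,3],
  ∂[0,4,5] = [4,5] − [0,5] + [0,4].
The resulting 18×12 matrix has rank 12, and its Smith normal form has invariant factors (1,1,1,1,1,1,1,1,1,1,1,2).

Now H_k = ker ∂_k / im ∂_{k+1}, so:

  H_0: rank C_0 − rank ∂_1 = 7 − 6 = 1, and the invariant factors of ∂_1 are all 1, so H_0 ≅ Z.
  H_1: rank ker ∂_1 − rank ∂_2 = (18 − 6) − 12 = 0, and ∂_2 has invariant factor 2 > 1, so H_1 ≅ Z/2Z.
  H_2: rank ker ∂_2 − rank ∂_3 = (12 − 12) − 0 = 0, and there is no ∂_3, so H_2 ≅ 0.

H_0 = Z,  H_1 = Z/2Z,  H_2 = 0.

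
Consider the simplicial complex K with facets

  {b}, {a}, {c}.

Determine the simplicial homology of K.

H_0 = Z^3.

Fix the vertex order a < b < c and write every simplex with vertices in increasing order. Then dim K = 0 and the simplices of K are:

  0-simplices (3): a, b, c

so the chain groups are C_0 ≅ Z^3.

From H_k ≅ ker(∂_k) / im(∂_{k+1}) we obtain:

  H_0: rank C_0 − rank ∂_1 = 3 − 0 = 3, and there is no ∂_1, so H_0 = Z^3.

(K is a triangulation of a set of 3 points.)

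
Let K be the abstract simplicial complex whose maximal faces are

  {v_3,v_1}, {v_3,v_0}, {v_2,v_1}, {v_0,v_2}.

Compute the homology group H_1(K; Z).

K has 4 vertices, 4 edges.
rank ∂_1 = 3, rank ∂_2 = 0 ⇒ b_1 = 4 − 3 − 0 = 1. So H_1 = Z.

H_1 ≅ Z.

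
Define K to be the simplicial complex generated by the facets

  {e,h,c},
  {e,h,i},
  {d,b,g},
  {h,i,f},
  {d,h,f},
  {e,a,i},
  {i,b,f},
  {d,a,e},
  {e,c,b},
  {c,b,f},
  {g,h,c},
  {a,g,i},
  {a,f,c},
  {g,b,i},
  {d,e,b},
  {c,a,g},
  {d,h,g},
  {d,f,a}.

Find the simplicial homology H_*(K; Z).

Fix the vertex order a < b < c < d < e < f < g < h < i and write every simplex with vertices in increasing order. Then dim K = 2 and the simplices of K are:

  0-simplices (9): a, b, c, d, e, f, g, h, i
  1-simplices (27): ac, ad, ae, af, ag, ai, bc, bd, be, bf, bg, bi, ce, cf, cg, ch, de, df, dg, dh, eh, ei, fh, fi, gh, gi, hi
  2-simplices (18): acf, acg, ade, adf, aei, agi, bce, bcf, bde, bdg, bfi, bgi, ceh, cgh, dfh, dgh, ehi, fhi

so the chain groups are C_0 ≅ Z^9, C_1 ≅ Z^27, C_2 ≅ Z^18.

Boundary ∂_1: C_1 → C_0 maps an edge to its endpoints' difference, ∂[p,q] = q − p. For instance
  ∂bi = i − b.
As a 9×27 matrix over Z this has rank 8, with invariant factors (1,1,1,1,1,1,1,1).

∂_2: C_2 → C_1 acts by ∂[p,q,r] = [q,r] − [p,r] + [p,q]. For instance
  ∂agi = gi − ai + ag,
  ∂ehi = hi − ei + eh.
As a 27×18 matrix over Z this has rank 17, with invariant factors (1,1,1,1,1,1,1,1,1,1,1,1,1,1,1,1,1).

Computing H_k = (kernel of ∂_k) / (image of ∂_{k+1}):

  H_0: rank C_0 − rank ∂_1 = 9 − 8 = 1, and the invariant factors of ∂_1 are all 1, so H_0 ≅ Z.
  H_1: rank ker ∂_1 − rank ∂_2 = (27 − 8) − 17 = 2, and the invariant factors of ∂_2 are all 1, so H_1 ≅ Z^2.
  H_2: rank ker ∂_2 − rank ∂_3 = (18 − 17) − 0 = 1, and there is no ∂_3, so H_2 ≅ Z.

H_0 = Z,  H_1 = Z^2,  H_2 = Z.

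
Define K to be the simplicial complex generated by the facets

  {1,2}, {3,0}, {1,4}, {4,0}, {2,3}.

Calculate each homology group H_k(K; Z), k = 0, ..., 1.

H_0 = Z,  H_1 = Z.

Take the total order 0 < 1 < 2 < 3 < 4 on the vertex set. Then K (dimension 1) consists of the simplices:

  0-simplices (5): [0], [1], [2], [3], [4]
  1-simplices (5): [0,3], [0,4], [1,2], [1,4], [2,3]

so the chain groups are C_0 ≅ Z^5, C_1 ≅ Z^5.

∂_1: C_1 → C_0 is given by ∂[p,q] = [q] − [p]. For instance
  ∂[1,4] = [4] − [1].
As a 5×5 matrix over Z this has rank 4, with invariant factors (1,1,1,1).

Now H_k = ker ∂_k / im ∂_{k+1}, so:

  H_0: rank C_0 − rank ∂_1 = 5 − 4 = 1, and the invariant factors of ∂_1 are all 1, so H_0 ≅ Z.
  H_1: rank ker ∂_1 − rank ∂_2 = (5 − 4) − 0 = 1, and there is no ∂_2, so H_1 ≅ Z.

As a check, the Euler characteristic is 5 − 5 = 0, which agrees with 1 − 1 = 0.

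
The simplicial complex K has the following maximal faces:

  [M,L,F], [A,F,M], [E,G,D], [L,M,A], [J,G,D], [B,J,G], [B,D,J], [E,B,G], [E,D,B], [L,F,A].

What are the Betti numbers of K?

b_0 = 2, b_1 = 0, b_2 = 2.

K has 9 vertices, 15 edges, 10 triangles.
rank ∂_0 = 0, rank ∂_1 = 7 ⇒ b_0 = 9 − 0 − 7 = 2; all invariant factors of ∂_1 are 1 so no torsion. So H_0 ≅ Z^2.
rank ∂_1 = 7, rank ∂_2 = 8 ⇒ b_1 = 15 − 7 − 8 = 0; all invariant factors of ∂_2 are 1 so no torsion. So H_1 ≅ 0.
rank ∂_2 = 8, rank ∂_3 = 0 ⇒ b_2 = 10 − 8 − 0 = 2. So H_2 ≅ Z^2.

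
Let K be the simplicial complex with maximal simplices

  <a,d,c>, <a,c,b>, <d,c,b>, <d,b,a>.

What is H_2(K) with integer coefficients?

Fix the vertex order a < b < c < d and write every simplex with vertices in increasing order. Then dim K = 2 and the simplices of K are:

  0-simplices (4): a, b, c, d
  1-simplices (6): ab, ac, ad, bc, bd, cd
  2-simplices (4): abc, abd, acd, bcd

Hence C_0 ≅ Z^4, C_1 ≅ Z^6, C_2 ≅ Z^4.

∂_1: C_1 → C_0 sends each edge [p,q] (with p < q) to q − p.
The 4×6 boundary matrix has rank 3 and Smith normal form diag(1,1,1).

Boundary ∂_2: C_2 → C_1 acts by ∂[p,q,r] = [q,r] − [p,r] + [p,q]. For instance
  ∂abc = bc − ac + ab,
  ∂acd = cd − ad + ac.
As a 6×4 matrix over Z this has rank 3, with invariant factors (1,1,1).

Reading off H_k = ker ∂_k / im ∂_{k+1}:

  H_2: rank ker ∂_2 − rank ∂_3 = (4 − 3) − 0 = 1, and there is no ∂_3, so H_2 ≅ Z.

(K is a triangulation of the 2-sphere S^2.)

H_2 ≅ Z.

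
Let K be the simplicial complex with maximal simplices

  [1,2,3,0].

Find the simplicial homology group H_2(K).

H_2 = 0.

Order the vertices as 0 < 1 < 2 < 3. Listing each simplex with vertices in this order, K has dimension 3 with simplices:

  0-simplices (4): [0], [1], [2], [3]
  1-simplices (6): [0,1], [0,2], [0,3], [1,2], [1,3], [2,3]
  2-simplices (4): [0,1,2], [0,1,3], [0,2,3], [1,2,3]
  3-simplices (1): [0,1,2,3]

Hence C_0 ≅ Z^4, C_1 ≅ Z^6, C_2 ≅ Z^4, C_3 ≅ Z^1.

∂_1: C_1 → C_0 is given by ∂[p,q] = [q] − [p].
As a 4×6 matrix over Z this has rank 3, with invariant factors (1,1,1).

The boundary map ∂_2: C_2 → C_1 maps a triangle to the signed sum of its edges. For instance
  ∂[0,2,3] = [2,3] − [0,3] + [0,2],
  ∂[0,1,3] = [1,3] − [0,3] + [0,1].
This gives a 6×4 integer matrix of rank 3; reducing to Smith normal form yields diagonal entries (1,1,1).

Boundary ∂_3: C_3 → C_2 sends each 3-simplex σ to the alternating sum Σ_i (−1)^i (σ with its i-th vertex removed). For instance
  ∂[0,1,2,3] = [1,2,3] − [0,2,3] + [0,1,3] − [0,1,2].
As a 4×1 matrix over Z this has rank 1, with invariant factors (1).

Now H_k = ker ∂_k / im ∂_{k+1}, so:

  H_2: rank ker ∂_2 − rank ∂_3 = (4 − 3) − 1 = 0, and the invariant factors of ∂_3 are all 1, so H_2 ≅ 0.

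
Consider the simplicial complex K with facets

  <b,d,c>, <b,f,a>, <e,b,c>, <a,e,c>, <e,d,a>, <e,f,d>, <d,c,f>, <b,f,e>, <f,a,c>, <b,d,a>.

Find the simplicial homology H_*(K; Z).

H_0 ≅ Z,  H_1 ≅ Z_2,  H_2 = 0.

Take the total order a < b < c < d < e < f on the vertex set. Then K (dimension 2) consists of the simplices:

  0-simplices (6): a, b, c, d, e, f
  1-simplices (15): ab, ac, ad, ae, af, bc, bd, be, bf, cd, ce, cf, de, df, ef
  2-simplices (10): abd, abf, ace, acf, ade, bcd, bce, bef, cdf, def

so the chain groups are C_0 ≅ Z^6, C_1 ≅ Z^15, C_2 ≅ Z^10.

Boundary ∂_1: C_1 → C_0 sends each edge [p,q] (with p < q) to q − p.
The 6×15 boundary matrix has rank 5 and Smith normal form diag(1,1,1,1,1).

The boundary map ∂_2: C_2 → C_1 sends each 2-simplex [p,q,r] to [q,r] − [p,r] + [p,q]. For instance
  ∂ade = de − ae + ad,
  ∂cdf = df − cf + cd.
This gives a 15×10 integer matrix of rank 10; reducing to Smith normal form yields diagonal entries (1,1,1,1,1,1,1,1,1,2).

Computing H_k = (kernel of ∂_k) / (image of ∂_{k+1}):

  H_0: rank C_0 − rank ∂_1 = 6 − 5 = 1, and the invariant factors of ∂_1 are all 1, so H_0 = Z.
  H_1: rank ker ∂_1 − rank ∂_2 = (15 − 5) − 10 = 0, and ∂_2 has invariant factor 2 > 1, so H_1 = Z_2.
  H_2: rank ker ∂_2 − rank ∂_3 = (10 − 10) − 0 = 0, and there is no ∂_3, so H_2 = 0.

(K is a triangulation of the real projective plane RP^2.)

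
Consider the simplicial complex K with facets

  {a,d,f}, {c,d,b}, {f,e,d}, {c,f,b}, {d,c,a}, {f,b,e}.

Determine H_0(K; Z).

H_0 ≅ Z.

Order the vertices as a < b < c < d < e < f. Listing each simplex with vertices in this order, K has dimension 2 with simplices:

  0-simplices (6): a, b, c, d, e, f
  1-simplices (12): ac, ad, af, bc, bd, be, bf, cd, cf, de, df, ef
  2-simplices (6): acd, adf, bcd, bcf, bef, def

so the chain groups are C_0 ≅ Z^6, C_1 ≅ Z^12, C_2 ≅ Z^6.

Boundary ∂_1: C_1 → C_0 sends each edge [p,q] (with p < q) to q − p.
As a 6×12 matrix over Z this has rank 5, with invariant factors (1,1,1,1,1).

∂_2: C_2 → C_1 acts by ∂[p,q,r] = [q,r] − [p,r] + [p,q]. For instance
  ∂def = ef − df + de,
  ∂bcf = cf − bf + bc.
The resulting 12×6 matrix has rank 6, and its Smith normal form has invariant factors (1,1,1,1,1,1).

Reading off H_k = ker ∂_k / im ∂_{k+1}:

  H_0: rank C_0 − rank ∂_1 = 6 − 5 = 1, and the invariant factors of ∂_1 are all 1, so H_0 = Z.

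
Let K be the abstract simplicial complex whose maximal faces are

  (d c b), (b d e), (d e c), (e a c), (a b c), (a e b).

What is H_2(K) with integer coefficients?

H_2 ≅ Z.

We work with the vertex ordering a < b < c < d < e. The simplices of K, each written with vertices in increasing order, are:

  0-simplices (5): a, b, c, d, e
  1-simplices (9): ab, ac, ae, bc, bd, be, cd, ce, de
  2-simplices (6): abc, abe, ace, bcd, bde, cde

so the chain groups are C_0 ≅ Z^5, C_1 ≅ Z^9, C_2 ≅ Z^6.

Boundary ∂_1: C_1 → C_0 is given by ∂[p,q] = [q] − [p].
As a 5×9 matrix over Z this has rank 4, with invariant factors (1,1,1,1).

The boundary map ∂_2: C_2 → C_1 sends each 2-simplex [p,q,r] to [q,r] − [p,r] + [p,q]. For instance
  ∂abe = be − ae + ab,
  ∂cde = de − ce + cd.
The 9×6 boundary matrix has rank 5 and Smith normal form diag(1,1,1,1,1).

Computing H_k = (kernel of ∂_k) / (image of ∂_{k+1}):

  H_2: rank ker ∂_2 − rank ∂_3 = (6 − 5) − 0 = 1, and there is no ∂_3, so H_2 ≅ Z.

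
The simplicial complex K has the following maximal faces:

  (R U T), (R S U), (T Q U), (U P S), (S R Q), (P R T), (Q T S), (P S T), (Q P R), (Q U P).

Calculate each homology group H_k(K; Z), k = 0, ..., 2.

H_0 ≅ Z,  H_1 ≅ Z_2,  H_2 = 0.

Fix the vertex order P < Q < R < S < T < U and write every simplex with vertices in increasing order. Then dim K = 2 and the simplices of K are:

  0-simplices (6): P, Q, R, S, T, U
  1-simplices (15): PQ, PR, PS, PT, PU, QR, QS, QT, QU, RS, RT, RU, ST, SU, TU
  2-simplices (10): PQR, PQU, PRT, PST, PSU, QRS, QST, QTU, RSU, RTU

giving chain groups C_0 ≅ Z^6, C_1 ≅ Z^15, C_2 ≅ Z^10.

∂_1: C_1 → C_0 is given by ∂[p,q] = [q] − [p]. For instance
  ∂PU = U − P.
The 6×15 boundary matrix has rank 5 and Smith normal form diag(1,1,1,1,1).

The boundary map ∂_2: C_2 → C_1 maps a triangle to the signed sum of its edges. For instance
  ∂QST = ST − QT + QS,
  ∂PQR = QR − PR + PQ.
The 15×10 boundary matrix has rank 10 and Smith normal form diag(1,1,1,1,1,1,1,1,1,2).

Reading off H_k = ker ∂_k / im ∂_{k+1}:

  H_0: rank C_0 − rank ∂_1 = 6 − 5 = 1, and the invariant factors of ∂_1 are all 1, so H_0 = Z.
  H_1: rank ker ∂_1 − rank ∂_2 = (15 − 5) − 10 = 0, and ∂_2 has invariant factor 2 > 1, so H_1 = Z_2.
  H_2: rank ker ∂_2 − rank ∂_3 = (10 − 10) − 0 = 0, and there is no ∂_3, so H_2 = 0.

(K is a triangulation of the real projective plane RP^2.)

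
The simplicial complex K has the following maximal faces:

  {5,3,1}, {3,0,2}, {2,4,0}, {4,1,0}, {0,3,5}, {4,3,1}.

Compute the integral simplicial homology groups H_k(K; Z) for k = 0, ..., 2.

H_0 ≅ Z,  H_1 ≅ Z,  H_2 = 0.

We work with the vertex ordering 0 < 1 < 2 < 3 < 4 < 5. The simplices of K, each written with vertices in increasing order, are:

  0-simplices (6): [0], [1], [2], [3], [4], [5]
  1-simplices (12): [0,1], [0,2], [0,3], [0,4], [0,5], [1,3], [1,4], [1,5], [2,3], [2,4], [3,4], [3,5]
  2-simplices (6): [0,1,4], [0,2,3], [0,2,4], [0,3,5], [1,3,4], [1,3,5]

so the chain groups are C_0 ≅ Z^6, C_1 ≅ Z^12, C_2 ≅ Z^6.

The boundary map ∂_1: C_1 → C_0 maps an edge to its endpoints' difference, ∂[p,q] = q − p.
The resulting 6×12 matrix has rank 5, and its Smith normal form has invariant factors (1,1,1,1,1).

∂_2: C_2 → C_1 maps a triangle to the signed sum of its edges. For instance
  ∂[1,3,4] = [3,4] − [1,4] + [1,3],
  ∂[1,3,5] = [3,5] − [1,5] + [1,3].
As a 12×6 matrix over Z this has rank 6, with invariant factors (1,1,1,1,1,1).

From H_k ≅ ker(∂_k) / im(∂_{k+1}) we obtain:

  H_0: rank C_0 − rank ∂_1 = 6 − 5 = 1, and the invariant factors of ∂_1 are all 1, so H_0 = Z.
  H_1: rank ker ∂_1 − rank ∂_2 = (12 − 5) − 6 = 1, and the invariant factors of ∂_2 are all 1, so H_1 = Z.
  H_2: rank ker ∂_2 − rank ∂_3 = (6 − 6) − 0 = 0, and there is no ∂_3, so H_2 = 0.

As a check, the Euler characteristic is 6 − 12 + 6 = 0, which agrees with 1 − 1 + 0 = 0.
(K is a triangulation of the cylinder S^1 x I.)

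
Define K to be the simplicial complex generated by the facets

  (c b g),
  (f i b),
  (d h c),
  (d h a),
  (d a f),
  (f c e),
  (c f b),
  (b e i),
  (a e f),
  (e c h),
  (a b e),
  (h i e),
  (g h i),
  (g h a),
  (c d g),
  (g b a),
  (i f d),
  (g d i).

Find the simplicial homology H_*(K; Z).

H_0 = Z,  H_1 = Z ⊕ Z_2,  H_2 = 0.

Order the vertices as a < b < c < d < e < f < g < h < i. Listing each simplex with vertices in this order, K has dimension 2 with simplices:

  0-simplices (9): a, b, c, d, e, f, g, h, i
  1-simplices (27): ab, ad, ae, af, ag, ah, bc, be, bf, bg, bi, cd, ce, cf, cg, ch, df, dg, dh, di, ef, eh, ei, fi, gh, gi, hi
  2-simplices (18): abe, abg, adf, adh, aef, agh, bcf, bcg, bei, bfi, cdg, cdh, cef, ceh, dfi, dgi, ehi, ghi

so the chain groups are C_0 ≅ Z^9, C_1 ≅ Z^27, C_2 ≅ Z^18.

Boundary ∂_1: C_1 → C_0 is given by ∂[p,q] = [q] − [p]. For instance
  ∂ag = g − a.
The resulting 9×27 matrix has rank 8, and its Smith normal form has invariant factors (1,1,1,1,1,1,1,1).

Boundary ∂_2: C_2 → C_1 sends each 2-simplex [p,q,r] to [q,r] − [p,r] + [p,q]. For instance
  ∂bfi = fi − bi + bf,
  ∂cdh = dh − ch + cd.
The 27×18 boundary matrix has rank 18 and Smith normal form diag(1,1,1,1,1,1,1,1,1,1,1,1,1,1,1,1,1,2).

Reading off H_k = ker ∂_k / im ∂_{k+1}:

  H_0: rank C_0 − rank ∂_1 = 9 − 8 = 1, and the invariant factors of ∂_1 are all 1, so H_0 ≅ Z.
  H_1: rank ker ∂_1 − rank ∂_2 = (27 − 8) − 18 = 1, and ∂_2 has invariant factor 2 > 1, so H_1 ≅ Z ⊕ Z_2.
  H_2: rank ker ∂_2 − rank ∂_3 = (18 − 18) − 0 = 0, and there is no ∂_3, so H_2 ≅ 0.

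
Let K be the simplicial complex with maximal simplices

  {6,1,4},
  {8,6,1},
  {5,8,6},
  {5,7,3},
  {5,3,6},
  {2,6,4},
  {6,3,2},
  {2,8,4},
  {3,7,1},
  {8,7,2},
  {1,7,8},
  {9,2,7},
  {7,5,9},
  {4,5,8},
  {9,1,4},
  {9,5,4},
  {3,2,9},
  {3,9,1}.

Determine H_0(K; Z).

Fix the vertex order 1 < 2 < 3 < 4 < 5 < 6 < 7 < 8 < 9 and write every simplex with vertices in increasing order. Then dim K = 2 and the simplices of K are:

  0-simplices (9): [1], [2], [3], [4], [5], [6], [7], [8], [9]
  1-simplices (27): (27 of them)
  2-simplices (18): [1,3,7], [1,3,9], [1,4,6], [1,4,9], [1,6,8], [1,7,8], [2,3,6], [2,3,9], [2,4,6], [2,4,8], [2,7,8], [2,7,9], [3,5,6], [3,5,7], [4,5,8], [4,5,9], [5,6,8], [5,7,9]

giving chain groups C_0 ≅ Z^9, C_1 ≅ Z^27, C_2 ≅ Z^18.

∂_1: C_1 → C_0 maps an edge to its endpoints' difference, ∂[p,q] = q − p. For instance
  ∂[1,8] = [8] − [1].
This gives a 9×27 integer matrix of rank 8; reducing to Smith normal form yields diagonal entries (1,1,1,1,1,1,1,1).

∂_2: C_2 → C_1 acts by ∂[p,q,r] = [q,r] − [p,r] + [p,q]. For instance
  ∂[3,5,7] = [5,7] − [3,7] + [3,5],
  ∂[1,4,9] = [4,9] − [1,9] + [1,4].
The resulting 27×18 matrix has rank 18, and its Smith normal form has invariant factors (1,1,1,1,1,1,1,1,1,1,1,1,1,1,1,1,1,2).

From H_k ≅ ker(∂_k) / im(∂_{k+1}) we obtain:

  H_0: rank C_0 − rank ∂_1 = 9 − 8 = 1, and the invariant factors of ∂_1 are all 1, so H_0 ≅ Z.

H_0 ≅ Z.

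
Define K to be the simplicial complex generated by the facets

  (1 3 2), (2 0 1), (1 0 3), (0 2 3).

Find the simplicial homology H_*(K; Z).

H_0 ≅ Z,  H_1 = 0,  H_2 ≅ Z.

Order the vertices as 0 < 1 < 2 < 3. Listing each simplex with vertices in this order, K has dimension 2 with simplices:

  0-simplices (4): [0], [1], [2], [3]
  1-simplices (6): [0,1], [0,2], [0,3], [1,2], [1,3], [2,3]
  2-simplices (4): [0,1,2], [0,1,3], [0,2,3], [1,2,3]

giving chain groups C_0 ≅ Z^4, C_1 ≅ Z^6, C_2 ≅ Z^4.

Boundary ∂_1: C_1 → C_0 maps an edge to its endpoints' difference, ∂[p,q] = q − p.
This gives a 4×6 integer matrix of rank 3; reducing to Smith normal form yields diagonal entries (1,1,1).

The boundary map ∂_2: C_2 → C_1 acts by ∂[p,q,r] = [q,r] − [p,r] + [p,q]. For instance
  ∂[0,1,3] = [1,3] − [0,3] + [0,1],
  ∂[0,1,2] = [1,2] − [0,2] + [0,1].
The resulting 6×4 matrix has rank 3, and its Smith normal form has invariant factors (1,1,1).

Now H_k = ker ∂_k / im ∂_{k+1}, so:

  H_0: rank C_0 − rank ∂_1 = 4 − 3 = 1, and the invariant factors of ∂_1 are all 1, so H_0 ≅ Z.
  H_1: rank ker ∂_1 − rank ∂_2 = (6 − 3) − 3 = 0, and the invariant factors of ∂_2 are all 1, so H_1 ≅ 0.
  H_2: rank ker ∂_2 − rank ∂_3 = (4 − 3) − 0 = 1, and there is no ∂_3, so H_2 ≅ Z.

As a check, the Euler characteristic is 4 − 6 + 4 = 2, which agrees with 1 − 0 + 1 = 2.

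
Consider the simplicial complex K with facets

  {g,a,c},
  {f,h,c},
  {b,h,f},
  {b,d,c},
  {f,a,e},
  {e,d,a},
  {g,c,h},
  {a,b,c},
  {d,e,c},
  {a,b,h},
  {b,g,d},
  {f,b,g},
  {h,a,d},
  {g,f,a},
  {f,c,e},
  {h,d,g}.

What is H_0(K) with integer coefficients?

We work with the vertex ordering a < b < c < d < e < f < g < h. The simplices of K, each written with vertices in increasing order, are:

  0-simplices (8): a, b, c, d, e, f, g, h
  1-simplices (24): ab, ac, ad, ae, af, ag, ah, bc, bd, bf, bg, bh, cd, ce, cf, cg, ch, de, dg, dh, ef, fg, fh, gh
  2-simplices (16): abc, abh, acg, ade, adh, aef, afg, bcd, bdg, bfg, bfh, cde, cef, cfh, cgh, dgh

giving chain groups C_0 ≅ Z^8, C_1 ≅ Z^24, C_2 ≅ Z^16.

∂_1: C_1 → C_0 sends each edge [p,q] (with p < q) to q − p. For instance
  ∂bd = d − b.
The 8×24 boundary matrix has rank 7 and Smith normal form diag(1,1,1,1,1,1,1).

Boundary ∂_2: C_2 → C_1 sends each 2-simplex [p,q,r] to [q,r] − [p,r] + [p,q]. For instance
  ∂bfg = fg − bg + bf,
  ∂abc = bc − ac + ab.
The 24×16 boundary matrix has rank 15 and Smith normal form diag(1,1,1,1,1,1,1,1,1,1,1,1,1,1,1).

From H_k ≅ ker(∂_k) / im(∂_{k+1}) we obtain:

  H_0: rank C_0 − rank ∂_1 = 8 − 7 = 1, and the invariant factors of ∂_1 are all 1, so H_0 = Z.

(K is a triangulation of the torus T^2.)

H_0 ≅ Z.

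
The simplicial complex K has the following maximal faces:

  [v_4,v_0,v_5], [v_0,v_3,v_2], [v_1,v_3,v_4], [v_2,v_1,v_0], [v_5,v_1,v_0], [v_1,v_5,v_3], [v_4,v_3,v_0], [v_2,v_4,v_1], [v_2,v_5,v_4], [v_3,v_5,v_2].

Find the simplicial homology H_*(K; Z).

We work with the vertex ordering v_0 < v_1 < v_2 < v_3 < v_4 < v_5. The simplices of K, each written with vertices in increasing order, are:

  0-simplices (6): [v_0], [v_1], [v_2], [v_3], [v_4], [v_5]
  1-simplices (15): (15 of them)
  2-simplices (10): [v_0,v_1,v_2], [v_0,v_1,v_5], [v_0,v_2,v_3], [v_0,v_3,v_4], [v_0,v_4,v_5], [v_1,v_2,v_4], [v_1,v_3,v_4], [v_1,v_3,v_5], [v_2,v_3,v_5], [v_2,v_4,v_5]

so the chain groups are C_0 ≅ Z^6, C_1 ≅ Z^15, C_2 ≅ Z^10.

The boundary map ∂_1: C_1 → C_0 sends each edge [p,q] (with p < q) to q − p. For instance
  ∂[v_0,v_1] = [v_1] − [v_0].
This gives a 6×15 integer matrix of rank 5; reducing to Smith normal form yields diagonal entries (1,1,1,1,1).

Boundary ∂_2: C_2 → C_1 acts by ∂[p,q,r] = [q,r] − [p,r] + [p,q]. For instance
  ∂[v_0,v_2,v_3] = [v_2,v_3] − [v_0,v_3] + [v_0,v_2],
  ∂[v_0,v_4,v_5] = [v_4,v_5] − [v_0,v_5] + [v_0,v_4].
The 15×10 boundary matrix has rank 10 and Smith normal form diag(1,1,1,1,1,1,1,1,1,2).

From H_k ≅ ker(∂_k) / im(∂_{k+1}) we obtain:

  H_0: rank C_0 − rank ∂_1 = 6 − 5 = 1, and the invariant factors of ∂_1 are all 1, so H_0 ≅ Z.
  H_1: rank ker ∂_1 − rank ∂_2 = (15 − 5) − 10 = 0, and ∂_2 has invariant factor 2 > 1, so H_1 ≅ Z/2.
  H_2: rank ker ∂_2 − rank ∂_3 = (10 − 10) − 0 = 0, and there is no ∂_3, so H_2 ≅ 0.

As a check, the Euler characteristic is 6 − 15 + 10 = 1, which agrees with 1 − 0 + 0 = 1.

H_0 = Z,  H_1 = Z/2,  H_2 = 0.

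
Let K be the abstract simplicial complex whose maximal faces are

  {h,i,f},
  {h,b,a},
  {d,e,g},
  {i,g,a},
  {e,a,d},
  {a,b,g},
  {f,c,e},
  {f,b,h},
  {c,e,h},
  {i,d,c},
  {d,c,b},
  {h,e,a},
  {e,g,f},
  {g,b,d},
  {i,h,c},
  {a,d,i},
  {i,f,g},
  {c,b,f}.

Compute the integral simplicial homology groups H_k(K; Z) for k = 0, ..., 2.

Take the total order a < b < c < d < e < f < g < h < i on the vertex set. Then K (dimension 2) consists of the simplices:

  0-simplices (9): a, b, c, d, e, f, g, h, i
  1-simplices (27): ab, ad, ae, ag, ah, ai, bc, bd, bf, bg, bh, cd, ce, cf, ch, ci, de, dg, di, ef, eg, eh, fg, fh, fi, gi, hi
  2-simplices (18): abg, abh, ade, adi, aeh, agi, bcd, bcf, bdg, bfh, cdi, cef, ceh, chi, deg, efg, fgi, fhi

so the chain groups are C_0 ≅ Z^9, C_1 ≅ Z^27, C_2 ≅ Z^18.

Boundary ∂_1: C_1 → C_0 maps an edge to its endpoints' difference, ∂[p,q] = q − p.
As a 9×27 matrix over Z this has rank 8, with invariant factors (1,1,1,1,1,1,1,1).

Boundary ∂_2: C_2 → C_1 acts by ∂[p,q,r] = [q,r] − [p,r] + [p,q]. For instance
  ∂fhi = hi − fi + fh,
  ∂agi = gi − ai + ag.
As a 27×18 matrix over Z this has rank 18, with invariant factors (1,1,1,1,1,1,1,1,1,1,1,1,1,1,1,1,1,2).

Computing H_k = (kernel of ∂_k) / (image of ∂_{k+1}):

  H_0: rank C_0 − rank ∂_1 = 9 − 8 = 1, and the invariant factors of ∂_1 are all 1, so H_0 = Z.
  H_1: rank ker ∂_1 − rank ∂_2 = (27 − 8) − 18 = 1, and ∂_2 has invariant factor 2 > 1, so H_1 = Z ⊕ Z/2Z.
  H_2: rank ker ∂_2 − rank ∂_3 = (18 − 18) − 0 = 0, and there is no ∂_3, so H_2 = 0.

H_0 = Z,  H_1 = Z ⊕ Z/2Z,  H_2 = 0.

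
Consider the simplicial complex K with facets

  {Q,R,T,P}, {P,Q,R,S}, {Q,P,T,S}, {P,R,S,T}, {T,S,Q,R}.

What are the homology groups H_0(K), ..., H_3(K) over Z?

K has 5 vertices, 10 edges, 10 triangles, 5 3-simplices.
rank ∂_0 = 0, rank ∂_1 = 4 ⇒ b_0 = 5 − 0 − 4 = 1; all invariant factors of ∂_1 are 1 so no torsion. So H_0 = Z.
rank ∂_1 = 4, rank ∂_2 = 6 ⇒ b_1 = 10 − 4 − 6 = 0; all invariant factors of ∂_2 are 1 so no torsion. So H_1 = 0.
rank ∂_2 = 6, rank ∂_3 = 4 ⇒ b_2 = 10 − 6 − 4 = 0; all invariant factors of ∂_3 are 1 so no torsion. So H_2 = 0.
rank ∂_3 = 4, rank ∂_4 = 0 ⇒ b_3 = 5 − 4 − 0 = 1. So H_3 = Z.

H_0 = Z,  H_1 = 0,  H_2 = 0,  H_3 = Z.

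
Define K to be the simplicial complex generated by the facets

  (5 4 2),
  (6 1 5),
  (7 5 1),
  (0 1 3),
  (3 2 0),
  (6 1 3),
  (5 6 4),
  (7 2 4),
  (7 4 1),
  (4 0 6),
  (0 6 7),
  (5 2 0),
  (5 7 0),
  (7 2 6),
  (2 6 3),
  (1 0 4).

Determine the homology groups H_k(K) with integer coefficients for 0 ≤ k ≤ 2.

H_0 = Z,  H_1 = Z^2,  H_2 = Z.

K has 8 vertices, 24 edges, 16 triangles.
rank ∂_0 = 0, rank ∂_1 = 7 ⇒ b_0 = 8 − 0 − 7 = 1; all invariant factors of ∂_1 are 1 so no torsion. So H_0 = Z.
rank ∂_1 = 7, rank ∂_2 = 15 ⇒ b_1 = 24 − 7 − 15 = 2; all invariant factors of ∂_2 are 1 so no torsion. So H_1 = Z^2.
rank ∂_2 = 15, rank ∂_3 = 0 ⇒ b_2 = 16 − 15 − 0 = 1. So H_2 = Z.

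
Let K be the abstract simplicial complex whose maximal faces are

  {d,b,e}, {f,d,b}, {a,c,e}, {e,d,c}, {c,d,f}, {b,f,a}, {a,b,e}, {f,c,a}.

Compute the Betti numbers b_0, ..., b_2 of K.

We work with the vertex ordering a < b < c < d < e < f. The simplices of K, each written with vertices in increasing order, are:

  0-simplices (6): a, b, c, d, e, f
  1-simplices (12): ab, ac, ae, af, bd, be, bf, cd, ce, cf, de, df
  2-simplices (8): abe, abf, ace, acf, bde, bdf, cde, cdf

so the chain groups are C_0 ≅ Z^6, C_1 ≅ Z^12, C_2 ≅ Z^8.

Boundary ∂_1: C_1 → C_0 maps an edge to its endpoints' difference, ∂[p,q] = q − p. For instance
  ∂cf = f − c.
As a 6×12 matrix over Z this has rank 5, with invariant factors (1,1,1,1,1).

Boundary ∂_2: C_2 → C_1 maps a triangle to the signed sum of its edges. For instance
  ∂bde = de − be + bd,
  ∂bdf = df − bf + bd.
This gives a 12×8 integer matrix of rank 7; reducing to Smith normal form yields diagonal entries (1,1,1,1,1,1,1).

Now H_k = ker ∂_k / im ∂_{k+1}, so:

  H_0: rank C_0 − rank ∂_1 = 6 − 5 = 1, and the invariant factors of ∂_1 are all 1, so H_0 = Z.
  H_1: rank ker ∂_1 − rank ∂_2 = (12 − 5) − 7 = 0, and the invariant factors of ∂_2 are all 1, so H_1 = 0.
  H_2: rank ker ∂_2 − rank ∂_3 = (8 − 7) − 0 = 1, and there is no ∂_3, so H_2 = Z.

As a check, the Euler characteristic is 6 − 12 + 8 = 2, which agrees with 1 − 0 + 1 = 2.
(K is a triangulation of the 2-sphere S^2.)

Hence the Betti numbers are b_0 = 1, b_1 = 0, b_2 = 1.

b_0 = 1, b_1 = 0, b_2 = 1.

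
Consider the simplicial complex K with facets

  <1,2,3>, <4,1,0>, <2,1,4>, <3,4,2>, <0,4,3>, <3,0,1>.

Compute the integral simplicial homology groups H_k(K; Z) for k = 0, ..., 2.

Fix the vertex order 0 < 1 < 2 < 3 < 4 and write every simplex with vertices in increasing order. Then dim K = 2 and the simplices of K are:

  0-simplices (5): [0], [1], [2], [3], [4]
  1-simplices (9): [0,1], [0,3], [0,4], [1,2], [1,3], [1,4], [2,3], [2,4], [3,4]
  2-simplices (6): [0,1,3], [0,1,4], [0,3,4], [1,2,3], [1,2,4], [2,3,4]

Hence C_0 ≅ Z^5, C_1 ≅ Z^9, C_2 ≅ Z^6.

Boundary ∂_1: C_1 → C_0 maps an edge to its endpoints' difference, ∂[p,q] = q − p. For instance
  ∂[2,4] = [4] − [2].
As a 5×9 matrix over Z this has rank 4, with invariant factors (1,1,1,1).

Boundary ∂_2: C_2 → C_1 maps a triangle to the signed sum of its edges. For instance
  ∂[0,1,3] = [1,3] − [0,3] + [0,1],
  ∂[0,1,4] = [1,4] − [0,4] + [0,1].
This gives a 9×6 integer matrix of rank 5; reducing to Smith normal form yields diagonal entries (1,1,1,1,1).

From H_k ≅ ker(∂_k) / im(∂_{k+1}) we obtain:

  H_0: rank C_0 − rank ∂_1 = 5 − 4 = 1, and the invariant factors of ∂_1 are all 1, so H_0 = Z.
  H_1: rank ker ∂_1 − rank ∂_2 = (9 − 4) − 5 = 0, and the invariant factors of ∂_2 are all 1, so H_1 = 0.
  H_2: rank ker ∂_2 − rank ∂_3 = (6 − 5) − 0 = 1, and there is no ∂_3, so H_2 = Z.

As a check, the Euler characteristic is 5 − 9 + 6 = 2, which agrees with 1 − 0 + 1 = 2.
(K is a triangulation of the 2-sphere S^2.)

H_0 ≅ Z,  H_1 = 0,  H_2 ≅ Z.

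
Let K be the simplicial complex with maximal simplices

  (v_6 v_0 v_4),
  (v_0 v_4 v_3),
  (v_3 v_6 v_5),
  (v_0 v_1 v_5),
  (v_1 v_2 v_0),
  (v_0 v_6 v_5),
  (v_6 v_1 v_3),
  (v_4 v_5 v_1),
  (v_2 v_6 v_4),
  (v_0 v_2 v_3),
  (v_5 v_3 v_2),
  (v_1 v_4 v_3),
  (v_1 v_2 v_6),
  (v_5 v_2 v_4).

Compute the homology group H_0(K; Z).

We work with the vertex ordering v_0 < v_1 < v_2 < v_3 < v_4 < v_5 < v_6. The simplices of K, each written with vertices in increasing order, are:

  0-simplices (7): [v_0], [v_1], [v_2], [v_3], [v_4], [v_5], [v_6]
  1-simplices (21): (21 of them)
  2-simplices (14): (14 of them)

Hence C_0 ≅ Z^7, C_1 ≅ Z^21, C_2 ≅ Z^14.

Boundary ∂_1: C_1 → C_0 maps an edge to its endpoints' difference, ∂[p,q] = q − p. For instance
  ∂[v_4,v_6] = [v_6] − [v_4].
As a 7×21 matrix over Z this has rank 6, with invariant factors (1,1,1,1,1,1).

The boundary map ∂_2: C_2 → C_1 sends each 2-simplex [p,q,r] to [q,r] − [p,r] + [p,q]. For instance
  ∂[v_1,v_2,v_6] = [v_2,v_6] − [v_1,v_6] + [v_1,v_2],
  ∂[v_3,v_5,v_6] = [v_5,v_6] − [v_3,v_6] + [v_3,v_5].
The 21×14 boundary matrix has rank 13 and Smith normal form diag(1,1,1,1,1,1,1,1,1,1,1,1,1).

From H_k ≅ ker(∂_k) / im(∂_{k+1}) we obtain:

  H_0: rank C_0 − rank ∂_1 = 7 − 6 = 1, and the invariant factors of ∂_1 are all 1, so H_0 ≅ Z.

(K is a triangulation of the torus T^2.)

H_0 ≅ Z.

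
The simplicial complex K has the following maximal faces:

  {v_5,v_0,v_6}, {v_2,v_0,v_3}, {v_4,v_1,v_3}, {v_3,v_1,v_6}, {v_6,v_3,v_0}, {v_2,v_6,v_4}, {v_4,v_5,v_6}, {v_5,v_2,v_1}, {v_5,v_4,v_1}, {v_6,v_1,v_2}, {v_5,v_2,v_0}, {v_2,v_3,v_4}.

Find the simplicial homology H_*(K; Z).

H_0 = Z,  H_1 = Z/2,  H_2 = 0.

K has 7 vertices, 18 edges, 12 triangles.
rank ∂_0 = 0, rank ∂_1 = 6 ⇒ b_0 = 7 − 0 − 6 = 1; all invariant factors of ∂_1 are 1 so no torsion. So H_0 ≅ Z.
rank ∂_1 = 6, rank ∂_2 = 12 ⇒ b_1 = 18 − 6 − 12 = 0; ∂_2 has invariant factor(s) [2] giving torsion. So H_1 ≅ Z/2.
rank ∂_2 = 12, rank ∂_3 = 0 ⇒ b_2 = 12 − 12 − 0 = 0. So H_2 ≅ 0.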